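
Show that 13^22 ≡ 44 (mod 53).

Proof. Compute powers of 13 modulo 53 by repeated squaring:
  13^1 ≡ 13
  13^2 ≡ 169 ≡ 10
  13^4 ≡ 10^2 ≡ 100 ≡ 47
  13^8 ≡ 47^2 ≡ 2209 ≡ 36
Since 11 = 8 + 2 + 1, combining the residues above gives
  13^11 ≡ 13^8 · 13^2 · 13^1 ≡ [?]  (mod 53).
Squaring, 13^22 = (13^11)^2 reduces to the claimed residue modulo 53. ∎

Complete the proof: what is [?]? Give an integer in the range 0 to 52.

16

Multiply the listed residues: 36 · 10 · 13 = 360 → 4680.
Reducing modulo 53: 4680 = 88·53 + 16, so 13^11 ≡ 16.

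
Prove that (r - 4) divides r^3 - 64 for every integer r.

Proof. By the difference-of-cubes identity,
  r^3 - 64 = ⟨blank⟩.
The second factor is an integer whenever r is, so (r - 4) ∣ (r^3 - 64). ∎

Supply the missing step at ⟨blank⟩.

(r - 4)(r^2 + 4r + 16)

a^3 - b^3 = (a - b)(a^2 + ab + b^2). With a = r, b = 4:
r^3 - 64 = (r - 4)(r^2 + 4r + 16).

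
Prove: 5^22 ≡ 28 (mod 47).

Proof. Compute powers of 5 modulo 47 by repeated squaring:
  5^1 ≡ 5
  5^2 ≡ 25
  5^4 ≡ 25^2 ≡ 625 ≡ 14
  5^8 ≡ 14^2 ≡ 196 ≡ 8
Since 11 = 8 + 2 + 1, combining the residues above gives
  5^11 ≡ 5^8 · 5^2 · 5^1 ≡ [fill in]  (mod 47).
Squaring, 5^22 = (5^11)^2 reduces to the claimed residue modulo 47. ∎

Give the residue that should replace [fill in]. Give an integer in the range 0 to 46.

Multiply the listed residues: 8 · 25 · 5 = 200 → 1000.
Reducing modulo 47: 1000 = 21·47 + 13, so 5^11 ≡ 13.

13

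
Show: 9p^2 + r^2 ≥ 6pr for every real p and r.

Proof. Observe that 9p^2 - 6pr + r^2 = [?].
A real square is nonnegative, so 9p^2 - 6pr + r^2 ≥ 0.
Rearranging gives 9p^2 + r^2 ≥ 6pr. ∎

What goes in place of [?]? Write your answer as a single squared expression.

(3p - r)^2

The leading and trailing coefficients are 3^2 and 1^2, and 6 = 2·3·1, so the trinomial is (3p - r)^2.
Hence 9p^2 - 6pr + r^2 ≥ 0.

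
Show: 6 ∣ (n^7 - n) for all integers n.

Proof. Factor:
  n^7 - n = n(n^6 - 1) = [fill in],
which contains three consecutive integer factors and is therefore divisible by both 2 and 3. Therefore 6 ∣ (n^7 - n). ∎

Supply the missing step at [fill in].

(n - 1)n(n + 1)(n^4 + n^2 + 1)

n^6 - 1 = (n^2 - 1)(n^4 + n^2 + 1), and n^2 - 1 = (n-1)(n+1).
So n(n^6 - 1) = (n - 1)n(n + 1)(n^4 + n^2 + 1).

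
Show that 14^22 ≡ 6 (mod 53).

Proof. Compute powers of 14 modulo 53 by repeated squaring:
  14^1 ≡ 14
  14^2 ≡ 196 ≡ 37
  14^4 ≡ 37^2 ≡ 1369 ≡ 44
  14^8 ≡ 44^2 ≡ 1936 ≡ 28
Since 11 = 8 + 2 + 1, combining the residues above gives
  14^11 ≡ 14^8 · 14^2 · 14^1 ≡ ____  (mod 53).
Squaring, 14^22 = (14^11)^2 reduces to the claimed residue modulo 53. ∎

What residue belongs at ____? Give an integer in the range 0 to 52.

Multiply the listed residues: 28 · 37 · 14 = 1036 → 14504.
Reducing modulo 53: 14504 = 273·53 + 35, so 14^11 ≡ 35.

35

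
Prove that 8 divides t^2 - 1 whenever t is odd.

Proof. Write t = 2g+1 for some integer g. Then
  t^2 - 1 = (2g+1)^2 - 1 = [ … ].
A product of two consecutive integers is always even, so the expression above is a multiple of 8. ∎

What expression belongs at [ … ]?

(2g+1)^2 - 1 = 4g^2 + 4g + 1 - 1 = 4g^2 + 4g = 4g(g+1).
Since g and g+1 are consecutive, g(g+1) is even, and 4·(even) is a multiple of 8.

4g(g + 1)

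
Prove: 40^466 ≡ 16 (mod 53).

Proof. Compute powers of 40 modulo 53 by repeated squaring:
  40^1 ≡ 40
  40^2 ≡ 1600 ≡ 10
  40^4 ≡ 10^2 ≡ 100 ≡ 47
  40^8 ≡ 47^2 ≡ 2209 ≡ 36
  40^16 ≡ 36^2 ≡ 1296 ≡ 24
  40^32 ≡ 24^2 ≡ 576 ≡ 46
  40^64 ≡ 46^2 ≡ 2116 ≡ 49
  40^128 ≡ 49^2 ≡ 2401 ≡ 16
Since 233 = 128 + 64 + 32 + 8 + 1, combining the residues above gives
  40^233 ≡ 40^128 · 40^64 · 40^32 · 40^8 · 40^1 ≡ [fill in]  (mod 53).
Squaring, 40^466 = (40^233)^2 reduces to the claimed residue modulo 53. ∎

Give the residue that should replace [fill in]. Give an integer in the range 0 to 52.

4

Multiply the listed residues: 16 · 49 · 46 · 36 · 40 = 784 → 36064 → 1298304 → 51932160.
Reducing modulo 53: 51932160 = 979852·53 + 4, so 40^233 ≡ 4.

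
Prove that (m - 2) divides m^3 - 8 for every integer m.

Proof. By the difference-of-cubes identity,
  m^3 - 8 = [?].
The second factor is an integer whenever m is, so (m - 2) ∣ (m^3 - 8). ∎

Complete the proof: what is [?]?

Polynomial division of m^3 - 8 by m - 2 leaves remainder 0 and quotient m^2 + 2m + 4.
Hence m^3 - 8 = (m - 2)(m^2 + 2m + 4).

(m - 2)(m^2 + 2m + 4)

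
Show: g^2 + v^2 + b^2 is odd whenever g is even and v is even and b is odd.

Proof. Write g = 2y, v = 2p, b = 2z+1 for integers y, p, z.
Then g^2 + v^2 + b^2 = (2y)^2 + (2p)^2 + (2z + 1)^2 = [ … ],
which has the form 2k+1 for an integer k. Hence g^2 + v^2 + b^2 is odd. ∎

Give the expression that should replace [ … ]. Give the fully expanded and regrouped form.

Expanding: (2y)^2 + (2p)^2 + (2z + 1)^2 = 4p^2 + 4y^2 + 4z^2 + 4z + 1.
Every term except the constant is even, so this is 2(2p^2 + 2y^2 + 2z^2 + 2z) + 1,
and 2p^2 + 2y^2 + 2z^2 + 2z ∈ ℤ gives the required form.

2(2p^2 + 2y^2 + 2z^2 + 2z) + 1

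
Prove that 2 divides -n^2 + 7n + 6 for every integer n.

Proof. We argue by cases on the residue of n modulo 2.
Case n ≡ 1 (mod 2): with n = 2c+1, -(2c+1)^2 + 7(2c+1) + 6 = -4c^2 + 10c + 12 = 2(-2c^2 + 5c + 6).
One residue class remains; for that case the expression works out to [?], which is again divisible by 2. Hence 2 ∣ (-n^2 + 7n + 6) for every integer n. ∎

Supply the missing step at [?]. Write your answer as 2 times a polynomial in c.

2(-2c^2 + 7c + 3)

The residues treated are {1}, so the missing case is n ≡ 0 (mod 2); write n = 2c.
Then -(2c)^2 + 7(2c) + 6 = -4c^2 + 14c + 6 = 2(-2c^2 + 7c + 3).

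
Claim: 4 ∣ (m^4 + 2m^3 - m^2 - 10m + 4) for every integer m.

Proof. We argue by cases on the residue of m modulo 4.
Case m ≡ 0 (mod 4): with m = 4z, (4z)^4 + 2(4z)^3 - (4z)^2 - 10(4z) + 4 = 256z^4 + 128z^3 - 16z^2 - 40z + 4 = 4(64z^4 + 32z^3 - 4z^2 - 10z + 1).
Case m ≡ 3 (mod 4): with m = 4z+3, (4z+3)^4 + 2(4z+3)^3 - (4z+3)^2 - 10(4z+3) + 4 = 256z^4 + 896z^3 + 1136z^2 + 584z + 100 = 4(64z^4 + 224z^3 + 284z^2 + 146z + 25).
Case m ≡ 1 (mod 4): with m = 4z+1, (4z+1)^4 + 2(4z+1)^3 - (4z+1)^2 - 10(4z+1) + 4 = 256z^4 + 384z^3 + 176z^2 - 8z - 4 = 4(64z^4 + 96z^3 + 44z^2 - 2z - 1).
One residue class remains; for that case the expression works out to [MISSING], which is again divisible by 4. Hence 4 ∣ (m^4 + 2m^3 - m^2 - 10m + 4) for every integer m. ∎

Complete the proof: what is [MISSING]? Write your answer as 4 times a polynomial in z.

4(64z^4 + 160z^3 + 140z^2 + 42z + 3)

The residues treated are {0, 3, 1}, so the missing case is m ≡ 2 (mod 4); write m = 4z+2.
Then (4z+2)^4 + 2(4z+2)^3 - (4z+2)^2 - 10(4z+2) + 4 = 256z^4 + 640z^3 + 560z^2 + 168z + 12 = 4(64z^4 + 160z^3 + 140z^2 + 42z + 3).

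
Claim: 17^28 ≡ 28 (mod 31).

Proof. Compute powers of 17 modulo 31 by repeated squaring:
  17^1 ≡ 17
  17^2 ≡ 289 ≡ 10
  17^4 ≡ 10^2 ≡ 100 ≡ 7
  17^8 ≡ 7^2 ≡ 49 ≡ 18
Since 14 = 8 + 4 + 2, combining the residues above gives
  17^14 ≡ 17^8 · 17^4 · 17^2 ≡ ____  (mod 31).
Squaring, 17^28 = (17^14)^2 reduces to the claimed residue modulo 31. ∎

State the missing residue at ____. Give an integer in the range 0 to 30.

20

17^8 · 17^4 · 17^2 ≡ 18 · 7 · 10 = 1260.
1260 mod 31 = 20, so 17^14 ≡ 20 (mod 31).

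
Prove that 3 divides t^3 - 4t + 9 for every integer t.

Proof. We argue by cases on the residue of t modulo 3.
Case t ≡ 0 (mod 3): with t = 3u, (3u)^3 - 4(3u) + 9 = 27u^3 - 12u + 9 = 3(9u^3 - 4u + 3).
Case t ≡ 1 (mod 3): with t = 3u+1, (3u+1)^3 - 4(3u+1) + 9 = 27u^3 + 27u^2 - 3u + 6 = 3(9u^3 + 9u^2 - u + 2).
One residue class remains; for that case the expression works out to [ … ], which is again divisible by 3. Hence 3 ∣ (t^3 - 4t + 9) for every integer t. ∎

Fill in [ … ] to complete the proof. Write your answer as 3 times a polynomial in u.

Only t ≡ 2 (mod 3) is unaccounted for. Put t = 3u+2:
(3u+2)^3 - 4(3u+2) + 9 expands to 27u^3 + 54u^2 + 24u + 9,
and factoring out 3 leaves 3(9u^3 + 18u^2 + 8u + 3).

3(9u^3 + 18u^2 + 8u + 3)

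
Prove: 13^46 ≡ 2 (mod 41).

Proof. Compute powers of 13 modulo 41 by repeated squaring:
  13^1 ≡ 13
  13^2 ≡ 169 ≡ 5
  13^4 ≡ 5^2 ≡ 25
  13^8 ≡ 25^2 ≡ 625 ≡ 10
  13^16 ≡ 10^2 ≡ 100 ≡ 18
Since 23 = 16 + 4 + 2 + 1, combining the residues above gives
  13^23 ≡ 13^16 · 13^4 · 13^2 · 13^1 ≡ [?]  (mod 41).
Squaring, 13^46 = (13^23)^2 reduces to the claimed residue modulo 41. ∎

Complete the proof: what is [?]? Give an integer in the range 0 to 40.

17

13^16 · 13^4 · 13^2 · 13^1 ≡ 18 · 25 · 5 · 13 = 29250.
29250 mod 41 = 17, so 13^23 ≡ 17 (mod 41).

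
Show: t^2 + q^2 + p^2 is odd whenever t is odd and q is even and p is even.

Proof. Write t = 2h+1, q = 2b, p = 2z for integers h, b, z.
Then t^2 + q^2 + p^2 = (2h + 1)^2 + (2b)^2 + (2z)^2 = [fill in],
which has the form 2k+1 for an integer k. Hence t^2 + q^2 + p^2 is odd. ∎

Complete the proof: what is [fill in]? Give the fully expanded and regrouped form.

2(2b^2 + 2h^2 + 2h + 2z^2) + 1

(2h + 1)^2 + (2b)^2 + (2z)^2 = 4b^2 + 4h^2 + 4h + 4z^2 + 1
= 2(2b^2 + 2h^2 + 2h + 2z^2) + 1.
Since 2b^2 + 2h^2 + 2h + 2z^2 is an integer, the sum of squares is of the form 2k+1 for an integer k.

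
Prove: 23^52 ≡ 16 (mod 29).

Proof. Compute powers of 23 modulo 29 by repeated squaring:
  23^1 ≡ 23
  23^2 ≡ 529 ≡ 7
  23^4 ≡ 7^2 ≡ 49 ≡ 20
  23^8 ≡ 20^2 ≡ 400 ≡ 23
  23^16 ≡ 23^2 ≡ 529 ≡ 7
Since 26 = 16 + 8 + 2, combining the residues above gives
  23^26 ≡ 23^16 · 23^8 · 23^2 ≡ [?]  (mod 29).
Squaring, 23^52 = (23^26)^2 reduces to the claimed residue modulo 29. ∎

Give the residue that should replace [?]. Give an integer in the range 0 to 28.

25

Multiply the listed residues: 7 · 23 · 7 = 161 → 1127.
Reducing modulo 29: 1127 = 38·29 + 25, so 23^26 ≡ 25.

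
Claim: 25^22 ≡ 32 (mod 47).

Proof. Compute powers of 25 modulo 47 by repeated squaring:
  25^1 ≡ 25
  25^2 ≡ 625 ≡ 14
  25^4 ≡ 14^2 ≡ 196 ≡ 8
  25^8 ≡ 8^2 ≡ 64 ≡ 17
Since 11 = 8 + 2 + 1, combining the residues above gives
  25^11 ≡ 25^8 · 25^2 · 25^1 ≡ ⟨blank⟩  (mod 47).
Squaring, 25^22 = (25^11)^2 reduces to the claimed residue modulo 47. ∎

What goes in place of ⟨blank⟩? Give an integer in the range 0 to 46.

25^8 · 25^2 · 25^1 ≡ 17 · 14 · 25 = 5950.
5950 mod 47 = 28, so 25^11 ≡ 28 (mod 47).

28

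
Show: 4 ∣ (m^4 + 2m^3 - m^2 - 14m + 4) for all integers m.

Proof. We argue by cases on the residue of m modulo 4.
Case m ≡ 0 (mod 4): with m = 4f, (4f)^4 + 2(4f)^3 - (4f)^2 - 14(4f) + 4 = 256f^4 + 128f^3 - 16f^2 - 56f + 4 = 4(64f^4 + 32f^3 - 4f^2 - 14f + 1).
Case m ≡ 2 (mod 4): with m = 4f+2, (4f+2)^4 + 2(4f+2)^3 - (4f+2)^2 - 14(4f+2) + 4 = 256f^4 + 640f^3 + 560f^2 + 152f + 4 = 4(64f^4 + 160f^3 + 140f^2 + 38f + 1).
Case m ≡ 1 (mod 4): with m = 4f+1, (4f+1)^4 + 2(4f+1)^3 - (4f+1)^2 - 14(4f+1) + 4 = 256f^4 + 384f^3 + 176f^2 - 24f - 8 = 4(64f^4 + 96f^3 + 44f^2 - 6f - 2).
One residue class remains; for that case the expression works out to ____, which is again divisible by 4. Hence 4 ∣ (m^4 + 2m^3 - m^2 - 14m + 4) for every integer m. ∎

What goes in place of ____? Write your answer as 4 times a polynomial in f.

4(64f^4 + 224f^3 + 284f^2 + 142f + 22)

The residues treated are {0, 2, 1}, so the missing case is m ≡ 3 (mod 4); write m = 4f+3.
Then (4f+3)^4 + 2(4f+3)^3 - (4f+3)^2 - 14(4f+3) + 4 = 256f^4 + 896f^3 + 1136f^2 + 568f + 88 = 4(64f^4 + 224f^3 + 284f^2 + 142f + 22).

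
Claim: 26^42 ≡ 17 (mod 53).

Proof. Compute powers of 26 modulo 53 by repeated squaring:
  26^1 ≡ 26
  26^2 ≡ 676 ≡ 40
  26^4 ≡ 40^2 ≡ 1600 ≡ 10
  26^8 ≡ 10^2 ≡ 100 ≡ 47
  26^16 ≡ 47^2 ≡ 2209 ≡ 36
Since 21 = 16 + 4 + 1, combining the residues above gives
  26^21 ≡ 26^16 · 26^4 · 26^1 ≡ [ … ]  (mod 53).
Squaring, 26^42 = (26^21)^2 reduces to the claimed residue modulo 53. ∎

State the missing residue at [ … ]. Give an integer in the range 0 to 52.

32

26^16 · 26^4 · 26^1 ≡ 36 · 10 · 26 = 9360.
9360 mod 53 = 32, so 26^21 ≡ 32 (mod 53).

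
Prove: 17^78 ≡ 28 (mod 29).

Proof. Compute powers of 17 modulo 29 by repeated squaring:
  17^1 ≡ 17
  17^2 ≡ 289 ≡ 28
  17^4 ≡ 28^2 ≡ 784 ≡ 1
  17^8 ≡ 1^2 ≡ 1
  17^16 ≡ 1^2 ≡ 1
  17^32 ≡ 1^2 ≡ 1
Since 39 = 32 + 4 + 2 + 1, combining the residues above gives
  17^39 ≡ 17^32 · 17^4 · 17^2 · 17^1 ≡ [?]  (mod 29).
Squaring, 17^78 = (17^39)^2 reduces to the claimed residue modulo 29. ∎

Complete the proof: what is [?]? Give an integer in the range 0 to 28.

12

17^32 · 17^4 · 17^2 · 17^1 ≡ 1 · 1 · 28 · 17 = 476.
476 mod 29 = 12, so 17^39 ≡ 12 (mod 29).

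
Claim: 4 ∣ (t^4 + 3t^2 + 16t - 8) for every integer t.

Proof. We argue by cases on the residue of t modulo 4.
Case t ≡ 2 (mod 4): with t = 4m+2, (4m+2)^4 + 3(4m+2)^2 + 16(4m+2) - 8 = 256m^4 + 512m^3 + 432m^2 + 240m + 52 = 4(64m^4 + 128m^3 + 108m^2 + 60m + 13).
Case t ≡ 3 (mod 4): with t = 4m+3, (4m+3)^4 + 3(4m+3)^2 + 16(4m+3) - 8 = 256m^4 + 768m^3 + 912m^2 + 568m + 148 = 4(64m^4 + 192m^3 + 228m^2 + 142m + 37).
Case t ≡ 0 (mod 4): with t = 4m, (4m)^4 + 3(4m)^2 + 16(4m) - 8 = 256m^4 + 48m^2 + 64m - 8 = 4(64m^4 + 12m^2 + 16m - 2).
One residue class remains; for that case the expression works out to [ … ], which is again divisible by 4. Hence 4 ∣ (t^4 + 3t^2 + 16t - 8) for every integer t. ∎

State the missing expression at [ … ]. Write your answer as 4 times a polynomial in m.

4(64m^4 + 64m^3 + 36m^2 + 26m + 3)

The residues treated are {2, 3, 0}, so the missing case is t ≡ 1 (mod 4); write t = 4m+1.
Then (4m+1)^4 + 3(4m+1)^2 + 16(4m+1) - 8 = 256m^4 + 256m^3 + 144m^2 + 104m + 12 = 4(64m^4 + 64m^3 + 36m^2 + 26m + 3).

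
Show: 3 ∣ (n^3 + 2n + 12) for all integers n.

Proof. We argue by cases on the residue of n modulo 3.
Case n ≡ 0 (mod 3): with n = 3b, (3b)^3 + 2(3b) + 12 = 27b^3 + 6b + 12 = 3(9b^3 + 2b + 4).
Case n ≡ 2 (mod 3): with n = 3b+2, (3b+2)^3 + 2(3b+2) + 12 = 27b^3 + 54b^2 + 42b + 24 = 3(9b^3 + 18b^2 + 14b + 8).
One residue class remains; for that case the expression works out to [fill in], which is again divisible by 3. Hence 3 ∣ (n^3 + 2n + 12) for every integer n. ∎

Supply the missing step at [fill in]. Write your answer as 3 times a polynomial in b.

3(9b^3 + 9b^2 + 5b + 5)

Only n ≡ 1 (mod 3) is unaccounted for. Put n = 3b+1:
(3b+1)^3 + 2(3b+1) + 12 expands to 27b^3 + 27b^2 + 15b + 15,
and factoring out 3 leaves 3(9b^3 + 9b^2 + 5b + 5).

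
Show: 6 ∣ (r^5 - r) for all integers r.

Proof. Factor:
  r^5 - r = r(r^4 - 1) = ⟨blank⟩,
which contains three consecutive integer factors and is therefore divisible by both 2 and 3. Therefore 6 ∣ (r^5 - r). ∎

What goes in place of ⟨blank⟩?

r^4 - 1 = (r^2 - 1)(r^2 + 1), and r^2 - 1 = (r-1)(r+1).
So r(r^4 - 1) = (r - 1)r(r + 1)(r^2 + 1).

(r - 1)r(r + 1)(r^2 + 1)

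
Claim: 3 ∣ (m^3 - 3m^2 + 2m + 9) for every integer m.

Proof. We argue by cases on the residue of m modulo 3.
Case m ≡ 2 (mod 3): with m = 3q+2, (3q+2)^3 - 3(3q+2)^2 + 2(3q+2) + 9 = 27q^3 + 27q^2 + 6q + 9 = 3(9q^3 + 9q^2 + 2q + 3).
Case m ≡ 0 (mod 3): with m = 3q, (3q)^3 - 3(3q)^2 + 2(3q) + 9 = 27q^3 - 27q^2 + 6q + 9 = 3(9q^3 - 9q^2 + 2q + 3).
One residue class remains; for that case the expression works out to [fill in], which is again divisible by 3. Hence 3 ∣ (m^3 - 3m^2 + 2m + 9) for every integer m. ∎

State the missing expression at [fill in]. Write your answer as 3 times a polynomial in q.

The residues treated are {2, 0}, so the missing case is m ≡ 1 (mod 3); write m = 3q+1.
Then (3q+1)^3 - 3(3q+1)^2 + 2(3q+1) + 9 = 27q^3 - 3q + 9 = 3(9q^3 - q + 3).

3(9q^3 - q + 3)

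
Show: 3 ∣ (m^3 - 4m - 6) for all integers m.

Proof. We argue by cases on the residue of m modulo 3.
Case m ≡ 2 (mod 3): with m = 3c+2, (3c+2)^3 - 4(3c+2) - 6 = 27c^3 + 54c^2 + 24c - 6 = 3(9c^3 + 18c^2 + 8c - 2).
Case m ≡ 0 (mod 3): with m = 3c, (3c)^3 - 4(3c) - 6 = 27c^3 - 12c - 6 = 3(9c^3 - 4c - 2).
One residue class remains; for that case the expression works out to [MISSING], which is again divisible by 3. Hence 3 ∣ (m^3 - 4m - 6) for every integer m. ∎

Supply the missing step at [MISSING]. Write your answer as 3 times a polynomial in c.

Only m ≡ 1 (mod 3) is unaccounted for. Put m = 3c+1:
(3c+1)^3 - 4(3c+1) - 6 expands to 27c^3 + 27c^2 - 3c - 9,
and factoring out 3 leaves 3(9c^3 + 9c^2 - c - 3).

3(9c^3 + 9c^2 - c - 3)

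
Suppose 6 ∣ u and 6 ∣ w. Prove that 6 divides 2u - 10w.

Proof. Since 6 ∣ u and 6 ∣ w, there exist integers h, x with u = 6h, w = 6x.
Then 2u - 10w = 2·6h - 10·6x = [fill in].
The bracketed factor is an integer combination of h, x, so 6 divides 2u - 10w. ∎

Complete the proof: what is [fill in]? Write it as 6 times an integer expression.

Each term has a factor of 6: 2·6h - 10·6x = 6·(2h - 10x).
Since 2h - 10x is an integer, 6 ∣ (2u - 10w).

6(2h - 10x)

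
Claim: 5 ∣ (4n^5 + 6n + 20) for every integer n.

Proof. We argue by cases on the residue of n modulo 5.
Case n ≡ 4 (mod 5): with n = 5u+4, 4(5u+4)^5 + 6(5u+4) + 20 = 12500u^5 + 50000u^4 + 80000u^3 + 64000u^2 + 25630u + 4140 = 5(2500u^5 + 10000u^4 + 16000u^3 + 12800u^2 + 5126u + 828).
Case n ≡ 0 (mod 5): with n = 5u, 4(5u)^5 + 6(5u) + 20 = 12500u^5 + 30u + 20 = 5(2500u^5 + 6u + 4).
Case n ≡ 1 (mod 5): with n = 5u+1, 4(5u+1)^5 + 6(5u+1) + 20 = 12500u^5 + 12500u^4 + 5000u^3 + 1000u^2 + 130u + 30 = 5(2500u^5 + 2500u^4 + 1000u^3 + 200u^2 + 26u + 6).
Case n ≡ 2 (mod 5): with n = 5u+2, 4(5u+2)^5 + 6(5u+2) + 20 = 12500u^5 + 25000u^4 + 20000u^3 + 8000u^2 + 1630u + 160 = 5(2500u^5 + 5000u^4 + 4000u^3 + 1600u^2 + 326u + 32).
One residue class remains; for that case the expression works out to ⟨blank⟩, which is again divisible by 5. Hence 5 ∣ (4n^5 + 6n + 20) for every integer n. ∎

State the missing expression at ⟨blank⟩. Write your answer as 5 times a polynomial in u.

The residues treated are {4, 0, 1, 2}, so the missing case is n ≡ 3 (mod 5); write n = 5u+3.
Then 4(5u+3)^5 + 6(5u+3) + 20 = 12500u^5 + 37500u^4 + 45000u^3 + 27000u^2 + 8130u + 1010 = 5(2500u^5 + 7500u^4 + 9000u^3 + 5400u^2 + 1626u + 202).

5(2500u^5 + 7500u^4 + 9000u^3 + 5400u^2 + 1626u + 202)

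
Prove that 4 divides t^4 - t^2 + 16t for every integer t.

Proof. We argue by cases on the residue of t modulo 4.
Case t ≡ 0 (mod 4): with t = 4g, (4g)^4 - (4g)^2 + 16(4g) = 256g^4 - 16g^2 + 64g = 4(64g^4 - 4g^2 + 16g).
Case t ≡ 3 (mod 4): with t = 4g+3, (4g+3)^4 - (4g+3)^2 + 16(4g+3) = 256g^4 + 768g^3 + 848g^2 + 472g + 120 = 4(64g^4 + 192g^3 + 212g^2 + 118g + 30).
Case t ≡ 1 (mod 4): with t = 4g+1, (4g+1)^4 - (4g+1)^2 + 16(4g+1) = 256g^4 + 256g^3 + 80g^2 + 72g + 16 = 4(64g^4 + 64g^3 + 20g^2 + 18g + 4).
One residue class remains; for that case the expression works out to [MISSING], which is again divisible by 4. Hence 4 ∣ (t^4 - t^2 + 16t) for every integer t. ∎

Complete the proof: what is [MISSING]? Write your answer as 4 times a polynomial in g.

Only t ≡ 2 (mod 4) is unaccounted for. Put t = 4g+2:
(4g+2)^4 - (4g+2)^2 + 16(4g+2) expands to 256g^4 + 512g^3 + 368g^2 + 176g + 44,
and factoring out 4 leaves 4(64g^4 + 128g^3 + 92g^2 + 44g + 11).

4(64g^4 + 128g^3 + 92g^2 + 44g + 11)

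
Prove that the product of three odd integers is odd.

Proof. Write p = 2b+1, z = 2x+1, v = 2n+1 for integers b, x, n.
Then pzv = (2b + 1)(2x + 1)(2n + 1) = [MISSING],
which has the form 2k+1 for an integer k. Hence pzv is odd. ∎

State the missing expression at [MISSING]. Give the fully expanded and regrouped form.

2(4bnx + 2bn + 2bx + b + 2nx + n + x) + 1

(2b + 1)(2x + 1)(2n + 1) = 8bnx + 4bn + 4bx + 2b + 4nx + 2n + 2x + 1
= 2(4bnx + 2bn + 2bx + b + 2nx + n + x) + 1.
Since 4bnx + 2bn + 2bx + b + 2nx + n + x is an integer, the product is of the form 2k+1 for an integer k.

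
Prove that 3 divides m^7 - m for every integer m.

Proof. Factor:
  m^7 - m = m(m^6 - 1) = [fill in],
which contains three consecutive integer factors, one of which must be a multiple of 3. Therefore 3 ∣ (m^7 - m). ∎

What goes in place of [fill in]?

m^6 - 1 = (m^2 - 1)(m^4 + m^2 + 1), and m^2 - 1 = (m-1)(m+1).
So m(m^6 - 1) = (m - 1)m(m + 1)(m^4 + m^2 + 1).

(m - 1)m(m + 1)(m^4 + m^2 + 1)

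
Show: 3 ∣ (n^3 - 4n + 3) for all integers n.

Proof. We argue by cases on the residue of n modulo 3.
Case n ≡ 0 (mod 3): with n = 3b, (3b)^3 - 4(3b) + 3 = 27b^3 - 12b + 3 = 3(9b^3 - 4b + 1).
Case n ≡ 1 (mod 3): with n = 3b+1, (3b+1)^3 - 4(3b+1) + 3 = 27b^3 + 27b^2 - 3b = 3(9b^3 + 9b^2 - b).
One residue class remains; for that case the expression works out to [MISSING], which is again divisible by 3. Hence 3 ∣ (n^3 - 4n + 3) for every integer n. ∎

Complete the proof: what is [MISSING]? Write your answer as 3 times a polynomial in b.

Only n ≡ 2 (mod 3) is unaccounted for. Put n = 3b+2:
(3b+2)^3 - 4(3b+2) + 3 expands to 27b^3 + 54b^2 + 24b + 3,
and factoring out 3 leaves 3(9b^3 + 18b^2 + 8b + 1).

3(9b^3 + 18b^2 + 8b + 1)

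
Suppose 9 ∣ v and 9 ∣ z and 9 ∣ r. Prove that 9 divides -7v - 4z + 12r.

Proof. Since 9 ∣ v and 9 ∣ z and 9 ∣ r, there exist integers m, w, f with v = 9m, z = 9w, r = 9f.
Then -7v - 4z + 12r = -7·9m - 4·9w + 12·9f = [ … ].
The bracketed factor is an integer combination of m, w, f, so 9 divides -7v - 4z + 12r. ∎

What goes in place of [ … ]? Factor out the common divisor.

Each term has a factor of 9: -7·9m - 4·9w + 12·9f = 9·(12f - 7m - 4w).
Since 12f - 7m - 4w is an integer, 9 ∣ (-7v - 4z + 12r).

9(12f - 7m - 4w)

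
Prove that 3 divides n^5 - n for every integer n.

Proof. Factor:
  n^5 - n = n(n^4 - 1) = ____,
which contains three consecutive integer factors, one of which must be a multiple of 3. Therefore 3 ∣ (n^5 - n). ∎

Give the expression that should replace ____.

n^4 - 1 = (n^2 - 1)(n^2 + 1), and n^2 - 1 = (n-1)(n+1).
So n(n^4 - 1) = (n - 1)n(n + 1)(n^2 + 1).

(n - 1)n(n + 1)(n^2 + 1)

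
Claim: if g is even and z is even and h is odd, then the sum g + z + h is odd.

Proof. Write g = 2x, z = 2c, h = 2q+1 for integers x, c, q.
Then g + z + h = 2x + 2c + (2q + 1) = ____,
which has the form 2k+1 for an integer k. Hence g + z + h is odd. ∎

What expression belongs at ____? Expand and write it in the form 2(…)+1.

2(c + q + x) + 1

2x + 2c + (2q + 1) = 2c + 2q + 2x + 1
= 2(c + q + x) + 1.
Since c + q + x is an integer, the sum is of the form 2k+1 for an integer k.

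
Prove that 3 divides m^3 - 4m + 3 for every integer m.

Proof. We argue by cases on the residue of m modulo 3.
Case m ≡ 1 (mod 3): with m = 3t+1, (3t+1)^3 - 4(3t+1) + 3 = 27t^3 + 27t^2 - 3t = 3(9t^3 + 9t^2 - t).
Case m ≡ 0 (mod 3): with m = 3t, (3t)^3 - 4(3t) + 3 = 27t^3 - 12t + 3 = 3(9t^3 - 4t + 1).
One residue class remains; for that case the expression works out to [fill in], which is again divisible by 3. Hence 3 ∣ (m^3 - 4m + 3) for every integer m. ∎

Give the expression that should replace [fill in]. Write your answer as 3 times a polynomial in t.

3(9t^3 + 18t^2 + 8t + 1)

Only m ≡ 2 (mod 3) is unaccounted for. Put m = 3t+2:
(3t+2)^3 - 4(3t+2) + 3 expands to 27t^3 + 54t^2 + 24t + 3,
and factoring out 3 leaves 3(9t^3 + 18t^2 + 8t + 1).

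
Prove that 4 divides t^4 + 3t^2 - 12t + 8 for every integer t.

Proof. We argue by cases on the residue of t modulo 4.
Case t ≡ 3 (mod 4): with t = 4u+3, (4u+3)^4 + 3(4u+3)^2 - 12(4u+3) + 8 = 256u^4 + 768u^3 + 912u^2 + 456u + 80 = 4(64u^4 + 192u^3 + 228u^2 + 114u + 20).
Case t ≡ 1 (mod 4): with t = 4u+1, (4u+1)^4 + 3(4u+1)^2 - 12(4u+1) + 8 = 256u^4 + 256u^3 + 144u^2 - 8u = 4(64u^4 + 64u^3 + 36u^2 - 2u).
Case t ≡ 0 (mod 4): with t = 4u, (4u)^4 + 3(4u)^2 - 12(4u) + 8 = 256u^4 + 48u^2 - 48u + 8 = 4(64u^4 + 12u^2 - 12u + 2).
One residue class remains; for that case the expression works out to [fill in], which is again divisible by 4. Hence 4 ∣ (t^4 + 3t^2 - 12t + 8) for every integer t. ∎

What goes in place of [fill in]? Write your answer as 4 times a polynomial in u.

4(64u^4 + 128u^3 + 108u^2 + 32u + 3)

The residues treated are {3, 1, 0}, so the missing case is t ≡ 2 (mod 4); write t = 4u+2.
Then (4u+2)^4 + 3(4u+2)^2 - 12(4u+2) + 8 = 256u^4 + 512u^3 + 432u^2 + 128u + 12 = 4(64u^4 + 128u^3 + 108u^2 + 32u + 3).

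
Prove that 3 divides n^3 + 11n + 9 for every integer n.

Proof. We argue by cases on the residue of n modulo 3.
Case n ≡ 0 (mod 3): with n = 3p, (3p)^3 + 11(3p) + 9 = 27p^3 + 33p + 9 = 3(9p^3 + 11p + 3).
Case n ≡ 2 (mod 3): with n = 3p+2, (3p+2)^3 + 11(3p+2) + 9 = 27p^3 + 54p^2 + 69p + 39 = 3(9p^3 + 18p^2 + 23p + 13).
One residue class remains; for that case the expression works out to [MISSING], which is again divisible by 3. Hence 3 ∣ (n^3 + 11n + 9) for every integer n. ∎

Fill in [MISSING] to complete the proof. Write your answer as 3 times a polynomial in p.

3(9p^3 + 9p^2 + 14p + 7)

Only n ≡ 1 (mod 3) is unaccounted for. Put n = 3p+1:
(3p+1)^3 + 11(3p+1) + 9 expands to 27p^3 + 27p^2 + 42p + 21,
and factoring out 3 leaves 3(9p^3 + 9p^2 + 14p + 7).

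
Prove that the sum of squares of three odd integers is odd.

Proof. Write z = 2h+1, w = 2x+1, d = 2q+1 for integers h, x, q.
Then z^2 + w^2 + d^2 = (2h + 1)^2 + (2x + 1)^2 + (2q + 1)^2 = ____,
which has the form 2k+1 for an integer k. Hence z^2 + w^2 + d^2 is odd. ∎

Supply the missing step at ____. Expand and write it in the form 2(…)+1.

Expanding: (2h + 1)^2 + (2x + 1)^2 + (2q + 1)^2 = 4h^2 + 4h + 4q^2 + 4q + 4x^2 + 4x + 3.
Every term except the constant is even, so this is 2(2h^2 + 2h + 2q^2 + 2q + 2x^2 + 2x + 1) + 1,
and 2h^2 + 2h + 2q^2 + 2q + 2x^2 + 2x + 1 ∈ ℤ gives the required form.

2(2h^2 + 2h + 2q^2 + 2q + 2x^2 + 2x + 1) + 1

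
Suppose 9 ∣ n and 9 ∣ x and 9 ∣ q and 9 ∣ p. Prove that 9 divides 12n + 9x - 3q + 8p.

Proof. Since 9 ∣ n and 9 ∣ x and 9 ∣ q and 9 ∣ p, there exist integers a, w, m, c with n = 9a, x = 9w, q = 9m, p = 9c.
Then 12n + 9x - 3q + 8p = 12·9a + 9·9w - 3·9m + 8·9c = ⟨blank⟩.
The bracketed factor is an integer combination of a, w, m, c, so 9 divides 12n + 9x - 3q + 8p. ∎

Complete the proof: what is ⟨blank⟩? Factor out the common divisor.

Each term has a factor of 9: 12·9a + 9·9w - 3·9m + 8·9c = 9·(12a + 8c - 3m + 9w).
Since 12a + 8c - 3m + 9w is an integer, 9 ∣ (12n + 9x - 3q + 8p).

9(12a + 8c - 3m + 9w)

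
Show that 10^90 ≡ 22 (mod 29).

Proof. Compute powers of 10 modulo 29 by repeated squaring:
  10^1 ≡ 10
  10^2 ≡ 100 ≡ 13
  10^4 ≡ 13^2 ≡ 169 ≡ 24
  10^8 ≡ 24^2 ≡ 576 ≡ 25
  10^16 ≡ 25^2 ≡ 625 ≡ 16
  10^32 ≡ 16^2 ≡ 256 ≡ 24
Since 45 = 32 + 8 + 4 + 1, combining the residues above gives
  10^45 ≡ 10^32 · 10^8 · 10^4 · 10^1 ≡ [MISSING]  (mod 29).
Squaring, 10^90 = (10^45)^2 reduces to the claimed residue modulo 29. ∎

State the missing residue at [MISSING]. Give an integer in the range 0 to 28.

10^32 · 10^8 · 10^4 · 10^1 ≡ 24 · 25 · 24 · 10 = 144000.
144000 mod 29 = 15, so 10^45 ≡ 15 (mod 29).

15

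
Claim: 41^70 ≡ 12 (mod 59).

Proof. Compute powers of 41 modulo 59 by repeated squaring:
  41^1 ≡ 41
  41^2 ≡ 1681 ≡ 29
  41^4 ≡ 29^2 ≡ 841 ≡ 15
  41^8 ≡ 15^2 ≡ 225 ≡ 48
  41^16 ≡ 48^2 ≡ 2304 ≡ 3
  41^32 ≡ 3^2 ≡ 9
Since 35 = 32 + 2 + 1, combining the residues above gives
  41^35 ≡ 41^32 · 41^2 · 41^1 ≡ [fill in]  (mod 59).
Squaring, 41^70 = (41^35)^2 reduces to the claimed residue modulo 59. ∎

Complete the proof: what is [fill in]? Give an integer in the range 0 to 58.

22

Multiply the listed residues: 9 · 29 · 41 = 261 → 10701.
Reducing modulo 59: 10701 = 181·59 + 22, so 41^35 ≡ 22.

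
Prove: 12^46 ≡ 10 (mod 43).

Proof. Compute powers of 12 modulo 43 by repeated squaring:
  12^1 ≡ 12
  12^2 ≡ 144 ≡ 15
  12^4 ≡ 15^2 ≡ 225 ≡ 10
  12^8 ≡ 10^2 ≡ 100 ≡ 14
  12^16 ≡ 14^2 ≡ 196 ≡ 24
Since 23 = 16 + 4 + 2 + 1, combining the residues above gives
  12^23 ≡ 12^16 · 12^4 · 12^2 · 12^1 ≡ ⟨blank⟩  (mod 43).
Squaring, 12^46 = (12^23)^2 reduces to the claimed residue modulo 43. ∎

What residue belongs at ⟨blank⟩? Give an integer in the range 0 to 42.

12^16 · 12^4 · 12^2 · 12^1 ≡ 24 · 10 · 15 · 12 = 43200.
43200 mod 43 = 28, so 12^23 ≡ 28 (mod 43).

28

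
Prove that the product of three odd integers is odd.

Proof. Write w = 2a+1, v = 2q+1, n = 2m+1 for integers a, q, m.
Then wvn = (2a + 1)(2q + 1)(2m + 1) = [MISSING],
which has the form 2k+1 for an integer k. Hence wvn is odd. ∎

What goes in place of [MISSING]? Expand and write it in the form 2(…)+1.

2(4amq + 2am + 2aq + a + 2mq + m + q) + 1

(2a + 1)(2q + 1)(2m + 1) = 8amq + 4am + 4aq + 2a + 4mq + 2m + 2q + 1
= 2(4amq + 2am + 2aq + a + 2mq + m + q) + 1.
Since 4amq + 2am + 2aq + a + 2mq + m + q is an integer, the product is of the form 2k+1 for an integer k.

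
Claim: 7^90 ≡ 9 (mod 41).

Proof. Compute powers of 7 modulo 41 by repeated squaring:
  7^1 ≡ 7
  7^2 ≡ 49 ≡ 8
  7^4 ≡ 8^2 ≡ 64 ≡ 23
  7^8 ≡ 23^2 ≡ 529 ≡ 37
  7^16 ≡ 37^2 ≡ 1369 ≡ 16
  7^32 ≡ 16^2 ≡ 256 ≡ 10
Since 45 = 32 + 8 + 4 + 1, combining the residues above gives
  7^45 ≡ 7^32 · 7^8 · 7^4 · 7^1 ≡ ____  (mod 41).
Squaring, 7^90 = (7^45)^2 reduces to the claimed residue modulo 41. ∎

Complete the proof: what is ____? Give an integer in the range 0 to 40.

7^32 · 7^8 · 7^4 · 7^1 ≡ 10 · 37 · 23 · 7 = 59570.
59570 mod 41 = 38, so 7^45 ≡ 38 (mod 41).

38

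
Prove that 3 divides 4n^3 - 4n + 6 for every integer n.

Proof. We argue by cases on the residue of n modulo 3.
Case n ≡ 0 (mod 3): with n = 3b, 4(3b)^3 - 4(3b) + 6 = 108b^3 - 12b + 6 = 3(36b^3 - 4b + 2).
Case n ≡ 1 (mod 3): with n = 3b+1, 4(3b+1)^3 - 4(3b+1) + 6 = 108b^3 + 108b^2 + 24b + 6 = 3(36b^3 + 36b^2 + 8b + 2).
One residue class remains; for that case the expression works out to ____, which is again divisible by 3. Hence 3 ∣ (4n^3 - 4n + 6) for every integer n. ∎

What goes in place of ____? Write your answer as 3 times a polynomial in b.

3(36b^3 + 72b^2 + 44b + 10)

The residues treated are {0, 1}, so the missing case is n ≡ 2 (mod 3); write n = 3b+2.
Then 4(3b+2)^3 - 4(3b+2) + 6 = 108b^3 + 216b^2 + 132b + 30 = 3(36b^3 + 72b^2 + 44b + 10).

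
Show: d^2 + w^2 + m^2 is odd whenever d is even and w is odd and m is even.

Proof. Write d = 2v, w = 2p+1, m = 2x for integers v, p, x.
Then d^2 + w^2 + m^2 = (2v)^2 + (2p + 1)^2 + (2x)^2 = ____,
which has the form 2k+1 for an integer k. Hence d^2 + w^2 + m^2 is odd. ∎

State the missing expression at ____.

(2v)^2 + (2p + 1)^2 + (2x)^2 = 4p^2 + 4p + 4v^2 + 4x^2 + 1
= 2(2p^2 + 2p + 2v^2 + 2x^2) + 1.
Since 2p^2 + 2p + 2v^2 + 2x^2 is an integer, the sum of squares is of the form 2k+1 for an integer k.

2(2p^2 + 2p + 2v^2 + 2x^2) + 1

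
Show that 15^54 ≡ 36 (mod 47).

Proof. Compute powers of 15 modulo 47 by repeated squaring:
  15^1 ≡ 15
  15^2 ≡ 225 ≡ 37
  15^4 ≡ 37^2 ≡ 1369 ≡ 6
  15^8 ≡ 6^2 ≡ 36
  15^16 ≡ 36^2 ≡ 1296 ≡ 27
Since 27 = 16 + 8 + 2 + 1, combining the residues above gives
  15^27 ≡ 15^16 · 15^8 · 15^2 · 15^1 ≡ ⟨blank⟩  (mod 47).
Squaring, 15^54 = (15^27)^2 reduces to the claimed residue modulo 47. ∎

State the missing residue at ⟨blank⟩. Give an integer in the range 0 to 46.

41

Multiply the listed residues: 27 · 36 · 37 · 15 = 972 → 35964 → 539460.
Reducing modulo 47: 539460 = 11477·47 + 41, so 15^27 ≡ 41.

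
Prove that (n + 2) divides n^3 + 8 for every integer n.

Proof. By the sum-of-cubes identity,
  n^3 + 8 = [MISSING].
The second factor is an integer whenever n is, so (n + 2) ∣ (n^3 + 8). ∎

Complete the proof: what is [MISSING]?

a^3 + b^3 = (a + b)(a^2 - ab + b^2). With a = n, b = 2:
n^3 + 8 = (n + 2)(n^2 - 2n + 4).

(n + 2)(n^2 - 2n + 4)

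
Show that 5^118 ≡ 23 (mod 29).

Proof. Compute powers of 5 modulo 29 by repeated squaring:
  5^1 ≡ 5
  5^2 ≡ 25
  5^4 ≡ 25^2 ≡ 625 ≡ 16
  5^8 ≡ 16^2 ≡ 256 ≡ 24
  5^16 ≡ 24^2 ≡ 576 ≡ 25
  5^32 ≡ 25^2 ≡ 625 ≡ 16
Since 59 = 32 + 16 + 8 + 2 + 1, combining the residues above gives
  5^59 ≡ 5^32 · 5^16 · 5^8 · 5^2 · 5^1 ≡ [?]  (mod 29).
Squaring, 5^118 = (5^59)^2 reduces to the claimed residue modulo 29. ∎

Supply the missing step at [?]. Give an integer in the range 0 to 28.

9

Multiply the listed residues: 16 · 25 · 24 · 25 · 5 = 400 → 9600 → 240000 → 1200000.
Reducing modulo 29: 1200000 = 41379·29 + 9, so 5^59 ≡ 9.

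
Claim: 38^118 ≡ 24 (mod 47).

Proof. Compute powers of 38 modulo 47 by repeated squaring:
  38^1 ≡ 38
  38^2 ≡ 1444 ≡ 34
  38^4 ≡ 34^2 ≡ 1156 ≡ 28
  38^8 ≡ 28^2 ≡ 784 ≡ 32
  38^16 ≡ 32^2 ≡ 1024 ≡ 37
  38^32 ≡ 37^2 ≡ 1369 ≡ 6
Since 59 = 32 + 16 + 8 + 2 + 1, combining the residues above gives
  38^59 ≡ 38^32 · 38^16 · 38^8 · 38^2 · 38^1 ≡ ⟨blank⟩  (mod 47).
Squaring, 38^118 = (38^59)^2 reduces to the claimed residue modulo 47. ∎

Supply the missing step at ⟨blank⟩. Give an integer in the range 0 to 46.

Multiply the listed residues: 6 · 37 · 32 · 34 · 38 = 222 → 7104 → 241536 → 9178368.
Reducing modulo 47: 9178368 = 195284·47 + 20, so 38^59 ≡ 20.

20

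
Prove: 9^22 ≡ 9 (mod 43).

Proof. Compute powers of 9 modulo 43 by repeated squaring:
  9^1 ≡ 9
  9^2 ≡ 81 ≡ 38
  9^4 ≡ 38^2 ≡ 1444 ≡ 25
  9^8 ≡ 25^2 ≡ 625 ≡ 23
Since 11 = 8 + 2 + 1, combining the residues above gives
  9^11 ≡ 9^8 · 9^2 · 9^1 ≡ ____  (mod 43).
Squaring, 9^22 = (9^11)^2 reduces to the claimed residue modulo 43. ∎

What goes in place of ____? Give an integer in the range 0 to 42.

9^8 · 9^2 · 9^1 ≡ 23 · 38 · 9 = 7866.
7866 mod 43 = 40, so 9^11 ≡ 40 (mod 43).

40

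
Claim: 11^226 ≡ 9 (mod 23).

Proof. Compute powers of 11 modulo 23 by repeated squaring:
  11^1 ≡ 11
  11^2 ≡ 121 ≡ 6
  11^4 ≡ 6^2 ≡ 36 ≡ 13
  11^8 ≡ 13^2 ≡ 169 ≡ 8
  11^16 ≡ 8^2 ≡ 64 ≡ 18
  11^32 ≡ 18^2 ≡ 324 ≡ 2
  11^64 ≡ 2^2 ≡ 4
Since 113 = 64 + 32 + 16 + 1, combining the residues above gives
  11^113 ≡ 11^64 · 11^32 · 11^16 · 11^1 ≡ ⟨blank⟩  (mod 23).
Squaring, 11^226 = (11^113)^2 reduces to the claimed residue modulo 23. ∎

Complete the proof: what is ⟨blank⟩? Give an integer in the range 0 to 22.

20

Multiply the listed residues: 4 · 2 · 18 · 11 = 8 → 144 → 1584.
Reducing modulo 23: 1584 = 68·23 + 20, so 11^113 ≡ 20.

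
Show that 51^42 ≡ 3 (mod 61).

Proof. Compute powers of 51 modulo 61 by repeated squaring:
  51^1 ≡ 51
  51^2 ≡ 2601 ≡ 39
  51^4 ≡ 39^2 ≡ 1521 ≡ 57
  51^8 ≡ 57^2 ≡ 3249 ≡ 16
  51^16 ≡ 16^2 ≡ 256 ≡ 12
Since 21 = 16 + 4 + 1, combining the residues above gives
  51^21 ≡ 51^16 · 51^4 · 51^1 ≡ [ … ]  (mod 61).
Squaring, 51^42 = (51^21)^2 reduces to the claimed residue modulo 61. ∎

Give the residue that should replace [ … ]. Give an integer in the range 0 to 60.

Multiply the listed residues: 12 · 57 · 51 = 684 → 34884.
Reducing modulo 61: 34884 = 571·61 + 53, so 51^21 ≡ 53.

53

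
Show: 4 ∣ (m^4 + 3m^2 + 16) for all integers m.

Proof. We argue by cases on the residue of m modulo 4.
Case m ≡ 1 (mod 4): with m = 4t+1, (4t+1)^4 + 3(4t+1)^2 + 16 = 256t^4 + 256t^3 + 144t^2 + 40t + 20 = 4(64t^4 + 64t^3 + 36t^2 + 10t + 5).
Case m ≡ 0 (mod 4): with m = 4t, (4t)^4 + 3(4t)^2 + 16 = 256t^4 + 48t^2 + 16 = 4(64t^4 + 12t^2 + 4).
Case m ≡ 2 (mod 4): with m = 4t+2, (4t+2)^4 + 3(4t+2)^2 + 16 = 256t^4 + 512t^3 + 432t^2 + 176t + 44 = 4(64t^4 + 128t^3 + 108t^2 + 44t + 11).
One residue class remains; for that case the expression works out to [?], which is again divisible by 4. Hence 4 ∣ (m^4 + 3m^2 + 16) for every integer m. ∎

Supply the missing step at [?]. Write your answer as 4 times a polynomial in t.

4(64t^4 + 192t^3 + 228t^2 + 126t + 31)

Only m ≡ 3 (mod 4) is unaccounted for. Put m = 4t+3:
(4t+3)^4 + 3(4t+3)^2 + 16 expands to 256t^4 + 768t^3 + 912t^2 + 504t + 124,
and factoring out 4 leaves 4(64t^4 + 192t^3 + 228t^2 + 126t + 31).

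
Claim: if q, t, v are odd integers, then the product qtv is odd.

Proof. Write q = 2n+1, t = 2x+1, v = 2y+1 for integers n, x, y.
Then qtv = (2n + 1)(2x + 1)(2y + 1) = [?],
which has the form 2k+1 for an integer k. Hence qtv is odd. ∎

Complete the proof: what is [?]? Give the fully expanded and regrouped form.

(2n + 1)(2x + 1)(2y + 1) = 8nxy + 4nx + 4ny + 2n + 4xy + 2x + 2y + 1
= 2(4nxy + 2nx + 2ny + n + 2xy + x + y) + 1.
Since 4nxy + 2nx + 2ny + n + 2xy + x + y is an integer, the product is of the form 2k+1 for an integer k.

2(4nxy + 2nx + 2ny + n + 2xy + x + y) + 1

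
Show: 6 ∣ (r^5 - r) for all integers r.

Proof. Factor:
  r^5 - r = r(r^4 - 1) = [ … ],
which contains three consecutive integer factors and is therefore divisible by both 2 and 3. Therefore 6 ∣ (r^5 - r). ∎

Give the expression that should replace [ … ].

r^4 - 1 = (r^2 - 1)(r^2 + 1), and r^2 - 1 = (r-1)(r+1).
So r(r^4 - 1) = (r - 1)r(r + 1)(r^2 + 1).

(r - 1)r(r + 1)(r^2 + 1)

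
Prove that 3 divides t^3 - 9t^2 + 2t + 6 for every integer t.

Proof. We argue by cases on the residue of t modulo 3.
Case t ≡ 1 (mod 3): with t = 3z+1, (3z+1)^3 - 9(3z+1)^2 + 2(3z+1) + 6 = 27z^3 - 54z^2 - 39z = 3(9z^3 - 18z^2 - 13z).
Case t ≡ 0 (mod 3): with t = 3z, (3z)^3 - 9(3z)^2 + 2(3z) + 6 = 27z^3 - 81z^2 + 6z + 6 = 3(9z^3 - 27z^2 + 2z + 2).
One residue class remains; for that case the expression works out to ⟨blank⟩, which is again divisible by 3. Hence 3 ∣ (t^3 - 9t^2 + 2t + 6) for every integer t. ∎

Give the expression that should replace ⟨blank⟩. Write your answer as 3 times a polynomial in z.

The residues treated are {1, 0}, so the missing case is t ≡ 2 (mod 3); write t = 3z+2.
Then (3z+2)^3 - 9(3z+2)^2 + 2(3z+2) + 6 = 27z^3 - 27z^2 - 66z - 18 = 3(9z^3 - 9z^2 - 22z - 6).

3(9z^3 - 9z^2 - 22z - 6)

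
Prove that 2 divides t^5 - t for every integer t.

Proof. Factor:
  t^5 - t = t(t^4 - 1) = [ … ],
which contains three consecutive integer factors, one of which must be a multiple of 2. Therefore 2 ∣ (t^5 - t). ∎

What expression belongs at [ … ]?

t^4 - 1 = (t^2 - 1)(t^2 + 1), and t^2 - 1 = (t-1)(t+1).
So t(t^4 - 1) = (t - 1)t(t + 1)(t^2 + 1).

(t - 1)t(t + 1)(t^2 + 1)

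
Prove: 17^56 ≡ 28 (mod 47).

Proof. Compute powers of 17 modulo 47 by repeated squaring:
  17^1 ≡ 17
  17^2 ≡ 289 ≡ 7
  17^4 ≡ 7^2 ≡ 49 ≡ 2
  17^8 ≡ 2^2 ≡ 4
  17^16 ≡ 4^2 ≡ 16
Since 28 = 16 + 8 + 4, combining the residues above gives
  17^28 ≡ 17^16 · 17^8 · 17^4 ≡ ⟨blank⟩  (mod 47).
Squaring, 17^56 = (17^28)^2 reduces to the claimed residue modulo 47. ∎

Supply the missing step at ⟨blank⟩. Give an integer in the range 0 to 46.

34

Multiply the listed residues: 16 · 4 · 2 = 64 → 128.
Reducing modulo 47: 128 = 2·47 + 34, so 17^28 ≡ 34.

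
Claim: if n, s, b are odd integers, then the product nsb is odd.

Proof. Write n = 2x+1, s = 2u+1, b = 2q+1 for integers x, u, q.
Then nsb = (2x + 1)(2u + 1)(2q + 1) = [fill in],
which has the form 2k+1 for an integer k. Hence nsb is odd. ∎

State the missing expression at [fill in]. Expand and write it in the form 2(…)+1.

(2x + 1)(2u + 1)(2q + 1) = 8qux + 4qu + 4qx + 2q + 4ux + 2u + 2x + 1
= 2(4qux + 2qu + 2qx + q + 2ux + u + x) + 1.
Since 4qux + 2qu + 2qx + q + 2ux + u + x is an integer, the product is of the form 2k+1 for an integer k.

2(4qux + 2qu + 2qx + q + 2ux + u + x) + 1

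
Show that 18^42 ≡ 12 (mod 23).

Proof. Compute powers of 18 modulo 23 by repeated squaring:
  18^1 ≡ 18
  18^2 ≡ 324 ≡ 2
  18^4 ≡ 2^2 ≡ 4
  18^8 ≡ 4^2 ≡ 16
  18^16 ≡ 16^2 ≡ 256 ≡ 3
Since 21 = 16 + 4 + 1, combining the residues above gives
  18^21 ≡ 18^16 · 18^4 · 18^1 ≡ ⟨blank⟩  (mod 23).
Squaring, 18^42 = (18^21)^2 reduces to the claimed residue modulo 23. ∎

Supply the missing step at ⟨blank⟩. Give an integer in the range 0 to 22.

Multiply the listed residues: 3 · 4 · 18 = 12 → 216.
Reducing modulo 23: 216 = 9·23 + 9, so 18^21 ≡ 9.

9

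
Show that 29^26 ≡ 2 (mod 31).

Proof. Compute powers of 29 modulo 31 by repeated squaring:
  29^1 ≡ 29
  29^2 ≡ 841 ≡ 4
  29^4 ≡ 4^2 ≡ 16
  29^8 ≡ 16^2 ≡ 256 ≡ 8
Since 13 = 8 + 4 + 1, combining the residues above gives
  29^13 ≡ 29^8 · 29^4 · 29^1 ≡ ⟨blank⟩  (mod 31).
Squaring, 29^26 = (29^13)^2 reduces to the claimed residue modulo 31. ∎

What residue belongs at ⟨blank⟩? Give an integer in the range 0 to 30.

Multiply the listed residues: 8 · 16 · 29 = 128 → 3712.
Reducing modulo 31: 3712 = 119·31 + 23, so 29^13 ≡ 23.

23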